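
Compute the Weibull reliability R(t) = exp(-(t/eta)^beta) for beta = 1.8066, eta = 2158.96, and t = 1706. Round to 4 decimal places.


beta = 1.8066, eta = 2158.96, t = 1706
t/eta = 1706 / 2158.96 = 0.7902
(t/eta)^beta = 0.7902^1.8066 = 0.6535
R(t) = exp(-0.6535)
R(t) = 0.5202

0.5202


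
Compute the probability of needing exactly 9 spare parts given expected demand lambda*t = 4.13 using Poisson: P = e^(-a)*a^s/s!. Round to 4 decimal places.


a = 4.13, s = 9
e^(-a) = e^(-4.13) = 0.0161
a^s = 4.13^9 = 349583.1287
s! = 362880
P = 0.0161 * 349583.1287 / 362880
P = 0.0155

0.0155


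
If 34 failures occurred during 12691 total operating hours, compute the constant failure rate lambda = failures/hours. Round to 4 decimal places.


failures = 34
total_hours = 12691
lambda = 34 / 12691
lambda = 0.0027

0.0027


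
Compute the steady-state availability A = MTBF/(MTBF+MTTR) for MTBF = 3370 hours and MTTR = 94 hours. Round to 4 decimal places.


MTBF = 3370
MTTR = 94
MTBF + MTTR = 3464
A = 3370 / 3464
A = 0.9729

0.9729


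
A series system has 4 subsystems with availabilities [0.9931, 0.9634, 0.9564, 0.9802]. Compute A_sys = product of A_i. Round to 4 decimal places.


Subsystems: [0.9931, 0.9634, 0.9564, 0.9802]
After subsystem 1 (A=0.9931): product = 0.9931
After subsystem 2 (A=0.9634): product = 0.9568
After subsystem 3 (A=0.9564): product = 0.915
After subsystem 4 (A=0.9802): product = 0.8969
A_sys = 0.8969

0.8969


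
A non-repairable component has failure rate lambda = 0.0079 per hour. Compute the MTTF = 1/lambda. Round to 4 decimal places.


lambda = 0.0079
MTTF = 1 / 0.0079
MTTF = 126.5823

126.5823


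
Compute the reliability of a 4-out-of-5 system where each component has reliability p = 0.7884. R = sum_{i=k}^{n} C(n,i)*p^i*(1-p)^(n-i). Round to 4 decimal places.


k = 4, n = 5, p = 0.7884
i=4: C(5,4)=5 * 0.7884^4 * 0.2116^1 = 0.4088
i=5: C(5,5)=1 * 0.7884^5 * 0.2116^0 = 0.3046
R = sum of terms = 0.7134

0.7134


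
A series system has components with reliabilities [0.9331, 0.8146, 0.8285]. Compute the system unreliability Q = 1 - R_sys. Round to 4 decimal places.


Components: [0.9331, 0.8146, 0.8285]
After component 1: product = 0.9331
After component 2: product = 0.7601
After component 3: product = 0.6297
R_sys = 0.6297
Q = 1 - 0.6297 = 0.3703

0.3703


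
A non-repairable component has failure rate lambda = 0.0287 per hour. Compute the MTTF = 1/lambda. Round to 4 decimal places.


lambda = 0.0287
MTTF = 1 / 0.0287
MTTF = 34.8432

34.8432


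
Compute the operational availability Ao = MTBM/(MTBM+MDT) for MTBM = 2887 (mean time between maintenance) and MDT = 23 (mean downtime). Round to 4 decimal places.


MTBM = 2887
MDT = 23
MTBM + MDT = 2910
Ao = 2887 / 2910
Ao = 0.9921

0.9921


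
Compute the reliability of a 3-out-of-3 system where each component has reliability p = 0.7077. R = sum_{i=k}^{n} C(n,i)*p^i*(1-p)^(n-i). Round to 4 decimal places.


k = 3, n = 3, p = 0.7077
i=3: C(3,3)=1 * 0.7077^3 * 0.2923^0 = 0.3544
R = sum of terms = 0.3544

0.3544


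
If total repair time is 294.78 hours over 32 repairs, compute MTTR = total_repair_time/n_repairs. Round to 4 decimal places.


total_repair_time = 294.78
n_repairs = 32
MTTR = 294.78 / 32
MTTR = 9.2119

9.2119


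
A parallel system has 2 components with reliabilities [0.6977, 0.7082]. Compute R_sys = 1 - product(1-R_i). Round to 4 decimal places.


Components: [0.6977, 0.7082]
(1 - 0.6977) = 0.3023, running product = 0.3023
(1 - 0.7082) = 0.2918, running product = 0.0882
Product of (1-R_i) = 0.0882
R_sys = 1 - 0.0882 = 0.9118

0.9118


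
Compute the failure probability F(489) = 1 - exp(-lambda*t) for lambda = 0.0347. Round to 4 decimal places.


lambda = 0.0347, t = 489
lambda * t = 16.9683
exp(-16.9683) = 0.0
F(t) = 1 - 0.0
F(t) = 1.0

1.0


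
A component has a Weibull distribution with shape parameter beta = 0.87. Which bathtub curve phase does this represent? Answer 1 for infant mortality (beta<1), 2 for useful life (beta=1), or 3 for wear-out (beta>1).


beta = 0.87
Compare beta to 1:
beta < 1 => infant mortality (phase 1)
beta = 1 => useful life (phase 2)
beta > 1 => wear-out (phase 3)
Since beta = 0.87, this is infant mortality (decreasing failure rate)
Phase = 1

1


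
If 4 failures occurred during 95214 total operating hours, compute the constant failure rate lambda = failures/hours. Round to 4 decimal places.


failures = 4
total_hours = 95214
lambda = 4 / 95214
lambda = 0.0

0.0


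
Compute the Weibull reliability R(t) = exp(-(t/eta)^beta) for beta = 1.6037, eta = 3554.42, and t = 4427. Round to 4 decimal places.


beta = 1.6037, eta = 3554.42, t = 4427
t/eta = 4427 / 3554.42 = 1.2455
(t/eta)^beta = 1.2455^1.6037 = 1.422
R(t) = exp(-1.422)
R(t) = 0.2412

0.2412


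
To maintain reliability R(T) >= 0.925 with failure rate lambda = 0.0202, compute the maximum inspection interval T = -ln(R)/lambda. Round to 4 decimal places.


R_target = 0.925
lambda = 0.0202
-ln(0.925) = 0.078
T = 0.078 / 0.0202
T = 3.8595

3.8595


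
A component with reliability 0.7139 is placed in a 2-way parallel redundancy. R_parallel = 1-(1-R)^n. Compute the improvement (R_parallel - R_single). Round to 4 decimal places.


R_single = 0.7139, n = 2
1 - R_single = 0.2861
(1 - R_single)^n = 0.2861^2 = 0.0819
R_parallel = 1 - 0.0819 = 0.9181
Improvement = 0.9181 - 0.7139
Improvement = 0.2042

0.2042


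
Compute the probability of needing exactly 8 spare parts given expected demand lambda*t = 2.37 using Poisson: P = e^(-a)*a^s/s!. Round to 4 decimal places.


a = 2.37, s = 8
e^(-a) = e^(-2.37) = 0.0935
a^s = 2.37^8 = 995.3751
s! = 40320
P = 0.0935 * 995.3751 / 40320
P = 0.0023

0.0023


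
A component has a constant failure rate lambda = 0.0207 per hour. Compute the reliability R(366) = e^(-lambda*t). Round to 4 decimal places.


lambda = 0.0207
t = 366
lambda * t = 7.5762
R(t) = e^(-7.5762)
R(t) = 0.0005

0.0005


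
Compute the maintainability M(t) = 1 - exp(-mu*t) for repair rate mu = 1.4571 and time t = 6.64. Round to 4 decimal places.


mu = 1.4571, t = 6.64
mu * t = 1.4571 * 6.64 = 9.6751
exp(-9.6751) = 0.0001
M(t) = 1 - 0.0001
M(t) = 0.9999

0.9999


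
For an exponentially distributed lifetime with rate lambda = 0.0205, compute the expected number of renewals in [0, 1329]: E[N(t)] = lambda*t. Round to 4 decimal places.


lambda = 0.0205
t = 1329
E[N(t)] = lambda * t
E[N(t)] = 0.0205 * 1329
E[N(t)] = 27.2445

27.2445


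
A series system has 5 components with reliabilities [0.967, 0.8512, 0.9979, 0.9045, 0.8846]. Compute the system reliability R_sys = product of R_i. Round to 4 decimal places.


Components: [0.967, 0.8512, 0.9979, 0.9045, 0.8846]
After component 1 (R=0.967): product = 0.967
After component 2 (R=0.8512): product = 0.8231
After component 3 (R=0.9979): product = 0.8214
After component 4 (R=0.9045): product = 0.7429
After component 5 (R=0.8846): product = 0.6572
R_sys = 0.6572

0.6572


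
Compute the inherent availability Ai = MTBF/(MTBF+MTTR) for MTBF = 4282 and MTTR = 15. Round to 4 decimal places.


MTBF = 4282
MTTR = 15
MTBF + MTTR = 4297
Ai = 4282 / 4297
Ai = 0.9965

0.9965


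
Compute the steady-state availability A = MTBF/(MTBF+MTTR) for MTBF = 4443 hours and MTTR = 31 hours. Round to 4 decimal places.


MTBF = 4443
MTTR = 31
MTBF + MTTR = 4474
A = 4443 / 4474
A = 0.9931

0.9931


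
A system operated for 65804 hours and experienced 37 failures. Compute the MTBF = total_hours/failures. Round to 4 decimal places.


total_hours = 65804
failures = 37
MTBF = 65804 / 37
MTBF = 1778.4865

1778.4865


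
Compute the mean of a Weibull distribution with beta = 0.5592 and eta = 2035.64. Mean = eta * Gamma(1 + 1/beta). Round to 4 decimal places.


beta = 0.5592, eta = 2035.64
1/beta = 1.7883
1 + 1/beta = 2.7883
Gamma(2.7883) = 1.6601
Mean = 2035.64 * 1.6601
Mean = 3379.3456

3379.3456


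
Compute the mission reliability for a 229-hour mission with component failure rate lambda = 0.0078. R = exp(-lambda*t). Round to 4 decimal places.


lambda = 0.0078
mission_time = 229
lambda * t = 0.0078 * 229 = 1.7862
R = exp(-1.7862)
R = 0.1676

0.1676


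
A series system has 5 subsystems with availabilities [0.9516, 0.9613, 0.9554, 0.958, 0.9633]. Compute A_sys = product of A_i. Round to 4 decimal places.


Subsystems: [0.9516, 0.9613, 0.9554, 0.958, 0.9633]
After subsystem 1 (A=0.9516): product = 0.9516
After subsystem 2 (A=0.9613): product = 0.9148
After subsystem 3 (A=0.9554): product = 0.874
After subsystem 4 (A=0.958): product = 0.8373
After subsystem 5 (A=0.9633): product = 0.8065
A_sys = 0.8065

0.8065


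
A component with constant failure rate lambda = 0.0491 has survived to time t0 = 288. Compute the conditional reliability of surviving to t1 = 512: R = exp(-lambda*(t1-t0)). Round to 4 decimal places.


lambda = 0.0491
t0 = 288, t1 = 512
t1 - t0 = 224
lambda * (t1-t0) = 0.0491 * 224 = 10.9984
R = exp(-10.9984)
R = 0.0

0.0


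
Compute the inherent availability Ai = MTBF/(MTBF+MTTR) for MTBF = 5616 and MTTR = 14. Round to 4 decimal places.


MTBF = 5616
MTTR = 14
MTBF + MTTR = 5630
Ai = 5616 / 5630
Ai = 0.9975

0.9975


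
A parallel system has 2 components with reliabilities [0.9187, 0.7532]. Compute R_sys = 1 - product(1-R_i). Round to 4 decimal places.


Components: [0.9187, 0.7532]
(1 - 0.9187) = 0.0813, running product = 0.0813
(1 - 0.7532) = 0.2468, running product = 0.0201
Product of (1-R_i) = 0.0201
R_sys = 1 - 0.0201 = 0.9799

0.9799


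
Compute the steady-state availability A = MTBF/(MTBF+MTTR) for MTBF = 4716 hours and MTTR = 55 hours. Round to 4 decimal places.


MTBF = 4716
MTTR = 55
MTBF + MTTR = 4771
A = 4716 / 4771
A = 0.9885

0.9885


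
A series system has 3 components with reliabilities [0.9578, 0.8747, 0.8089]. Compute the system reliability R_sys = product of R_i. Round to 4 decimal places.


Components: [0.9578, 0.8747, 0.8089]
After component 1 (R=0.9578): product = 0.9578
After component 2 (R=0.8747): product = 0.8378
After component 3 (R=0.8089): product = 0.6777
R_sys = 0.6777

0.6777


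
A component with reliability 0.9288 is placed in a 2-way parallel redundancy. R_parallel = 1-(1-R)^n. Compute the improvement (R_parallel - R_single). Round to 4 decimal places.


R_single = 0.9288, n = 2
1 - R_single = 0.0712
(1 - R_single)^n = 0.0712^2 = 0.0051
R_parallel = 1 - 0.0051 = 0.9949
Improvement = 0.9949 - 0.9288
Improvement = 0.0661

0.0661


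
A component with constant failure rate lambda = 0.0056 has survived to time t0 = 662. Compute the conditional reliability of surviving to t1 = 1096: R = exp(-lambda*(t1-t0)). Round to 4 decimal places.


lambda = 0.0056
t0 = 662, t1 = 1096
t1 - t0 = 434
lambda * (t1-t0) = 0.0056 * 434 = 2.4304
R = exp(-2.4304)
R = 0.088

0.088


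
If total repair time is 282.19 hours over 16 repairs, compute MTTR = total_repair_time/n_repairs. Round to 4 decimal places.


total_repair_time = 282.19
n_repairs = 16
MTTR = 282.19 / 16
MTTR = 17.6369

17.6369


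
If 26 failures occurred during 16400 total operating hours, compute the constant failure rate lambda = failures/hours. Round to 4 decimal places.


failures = 26
total_hours = 16400
lambda = 26 / 16400
lambda = 0.0016

0.0016


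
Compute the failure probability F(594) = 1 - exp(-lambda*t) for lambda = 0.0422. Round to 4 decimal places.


lambda = 0.0422, t = 594
lambda * t = 25.0668
exp(-25.0668) = 0.0
F(t) = 1 - 0.0
F(t) = 1.0

1.0


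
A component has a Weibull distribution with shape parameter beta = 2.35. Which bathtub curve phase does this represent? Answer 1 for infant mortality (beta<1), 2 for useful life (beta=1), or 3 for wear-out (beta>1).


beta = 2.35
Compare beta to 1:
beta < 1 => infant mortality (phase 1)
beta = 1 => useful life (phase 2)
beta > 1 => wear-out (phase 3)
Since beta = 2.35, this is wear-out (increasing failure rate)
Phase = 3

3


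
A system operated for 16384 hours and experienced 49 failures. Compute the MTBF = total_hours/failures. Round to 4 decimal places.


total_hours = 16384
failures = 49
MTBF = 16384 / 49
MTBF = 334.3673

334.3673


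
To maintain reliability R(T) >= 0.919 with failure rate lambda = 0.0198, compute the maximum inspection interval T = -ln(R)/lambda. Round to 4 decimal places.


R_target = 0.919
lambda = 0.0198
-ln(0.919) = 0.0845
T = 0.0845 / 0.0198
T = 4.2661

4.2661


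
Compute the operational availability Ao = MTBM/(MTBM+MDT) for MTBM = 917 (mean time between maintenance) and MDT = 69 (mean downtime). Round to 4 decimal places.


MTBM = 917
MDT = 69
MTBM + MDT = 986
Ao = 917 / 986
Ao = 0.93

0.93


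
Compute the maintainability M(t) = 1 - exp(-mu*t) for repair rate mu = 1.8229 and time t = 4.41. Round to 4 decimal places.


mu = 1.8229, t = 4.41
mu * t = 1.8229 * 4.41 = 8.039
exp(-8.039) = 0.0003
M(t) = 1 - 0.0003
M(t) = 0.9997

0.9997


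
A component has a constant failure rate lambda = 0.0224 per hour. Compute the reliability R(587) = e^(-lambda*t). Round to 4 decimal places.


lambda = 0.0224
t = 587
lambda * t = 13.1488
R(t) = e^(-13.1488)
R(t) = 0.0

0.0


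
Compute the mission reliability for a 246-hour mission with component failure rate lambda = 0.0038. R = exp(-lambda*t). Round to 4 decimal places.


lambda = 0.0038
mission_time = 246
lambda * t = 0.0038 * 246 = 0.9348
R = exp(-0.9348)
R = 0.3927

0.3927


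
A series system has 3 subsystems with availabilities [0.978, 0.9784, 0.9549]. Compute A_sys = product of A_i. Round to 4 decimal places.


Subsystems: [0.978, 0.9784, 0.9549]
After subsystem 1 (A=0.978): product = 0.978
After subsystem 2 (A=0.9784): product = 0.9569
After subsystem 3 (A=0.9549): product = 0.9137
A_sys = 0.9137

0.9137


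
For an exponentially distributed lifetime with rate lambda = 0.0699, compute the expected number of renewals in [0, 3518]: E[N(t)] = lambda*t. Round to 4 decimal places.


lambda = 0.0699
t = 3518
E[N(t)] = lambda * t
E[N(t)] = 0.0699 * 3518
E[N(t)] = 245.9082

245.9082


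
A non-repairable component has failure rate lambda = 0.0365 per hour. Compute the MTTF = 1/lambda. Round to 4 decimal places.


lambda = 0.0365
MTTF = 1 / 0.0365
MTTF = 27.3973

27.3973


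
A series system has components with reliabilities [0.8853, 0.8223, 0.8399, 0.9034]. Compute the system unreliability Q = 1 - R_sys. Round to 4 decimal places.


Components: [0.8853, 0.8223, 0.8399, 0.9034]
After component 1: product = 0.8853
After component 2: product = 0.728
After component 3: product = 0.6114
After component 4: product = 0.5524
R_sys = 0.5524
Q = 1 - 0.5524 = 0.4476

0.4476


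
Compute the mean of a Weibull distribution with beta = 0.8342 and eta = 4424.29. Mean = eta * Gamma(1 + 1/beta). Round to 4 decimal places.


beta = 0.8342, eta = 4424.29
1/beta = 1.1988
1 + 1/beta = 2.1988
Gamma(2.1988) = 1.1011
Mean = 4424.29 * 1.1011
Mean = 4871.3892

4871.3892


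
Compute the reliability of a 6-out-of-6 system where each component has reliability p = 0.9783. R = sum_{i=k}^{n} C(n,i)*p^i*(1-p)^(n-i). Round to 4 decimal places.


k = 6, n = 6, p = 0.9783
i=6: C(6,6)=1 * 0.9783^6 * 0.0217^0 = 0.8767
R = sum of terms = 0.8767

0.8767


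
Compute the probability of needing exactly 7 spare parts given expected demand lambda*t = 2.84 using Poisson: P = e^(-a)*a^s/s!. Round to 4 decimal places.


a = 2.84, s = 7
e^(-a) = e^(-2.84) = 0.0584
a^s = 2.84^7 = 1490.1445
s! = 5040
P = 0.0584 * 1490.1445 / 5040
P = 0.0173

0.0173


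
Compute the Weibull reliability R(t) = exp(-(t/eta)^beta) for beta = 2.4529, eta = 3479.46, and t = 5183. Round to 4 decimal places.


beta = 2.4529, eta = 3479.46, t = 5183
t/eta = 5183 / 3479.46 = 1.4896
(t/eta)^beta = 1.4896^2.4529 = 2.6578
R(t) = exp(-2.6578)
R(t) = 0.0701

0.0701


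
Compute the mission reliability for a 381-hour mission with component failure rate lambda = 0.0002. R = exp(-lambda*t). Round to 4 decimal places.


lambda = 0.0002
mission_time = 381
lambda * t = 0.0002 * 381 = 0.0762
R = exp(-0.0762)
R = 0.9266

0.9266


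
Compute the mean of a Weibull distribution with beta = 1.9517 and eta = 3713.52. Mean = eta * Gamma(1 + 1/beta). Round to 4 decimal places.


beta = 1.9517, eta = 3713.52
1/beta = 0.5124
1 + 1/beta = 1.5124
Gamma(1.5124) = 0.8867
Mean = 3713.52 * 0.8867
Mean = 3292.7425

3292.7425


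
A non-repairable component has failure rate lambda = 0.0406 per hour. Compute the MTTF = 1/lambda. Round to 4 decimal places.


lambda = 0.0406
MTTF = 1 / 0.0406
MTTF = 24.6305

24.6305


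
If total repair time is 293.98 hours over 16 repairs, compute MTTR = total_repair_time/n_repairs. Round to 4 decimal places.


total_repair_time = 293.98
n_repairs = 16
MTTR = 293.98 / 16
MTTR = 18.3738

18.3738


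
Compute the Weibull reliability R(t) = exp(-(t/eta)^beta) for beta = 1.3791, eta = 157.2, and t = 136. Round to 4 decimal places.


beta = 1.3791, eta = 157.2, t = 136
t/eta = 136 / 157.2 = 0.8651
(t/eta)^beta = 0.8651^1.3791 = 0.8189
R(t) = exp(-0.8189)
R(t) = 0.4409

0.4409


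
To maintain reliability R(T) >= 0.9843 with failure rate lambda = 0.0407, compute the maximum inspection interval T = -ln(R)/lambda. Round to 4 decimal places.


R_target = 0.9843
lambda = 0.0407
-ln(0.9843) = 0.0158
T = 0.0158 / 0.0407
T = 0.3888

0.3888


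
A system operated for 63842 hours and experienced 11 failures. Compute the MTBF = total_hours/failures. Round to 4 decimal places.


total_hours = 63842
failures = 11
MTBF = 63842 / 11
MTBF = 5803.8182

5803.8182


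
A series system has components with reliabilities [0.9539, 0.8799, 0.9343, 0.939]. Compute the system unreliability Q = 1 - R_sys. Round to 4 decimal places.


Components: [0.9539, 0.8799, 0.9343, 0.939]
After component 1: product = 0.9539
After component 2: product = 0.8393
After component 3: product = 0.7842
After component 4: product = 0.7364
R_sys = 0.7364
Q = 1 - 0.7364 = 0.2636

0.2636


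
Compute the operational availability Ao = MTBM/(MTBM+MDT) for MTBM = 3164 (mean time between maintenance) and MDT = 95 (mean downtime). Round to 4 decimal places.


MTBM = 3164
MDT = 95
MTBM + MDT = 3259
Ao = 3164 / 3259
Ao = 0.9708

0.9708


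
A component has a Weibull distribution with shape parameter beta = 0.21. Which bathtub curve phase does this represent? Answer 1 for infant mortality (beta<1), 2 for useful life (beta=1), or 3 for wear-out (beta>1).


beta = 0.21
Compare beta to 1:
beta < 1 => infant mortality (phase 1)
beta = 1 => useful life (phase 2)
beta > 1 => wear-out (phase 3)
Since beta = 0.21, this is infant mortality (decreasing failure rate)
Phase = 1

1


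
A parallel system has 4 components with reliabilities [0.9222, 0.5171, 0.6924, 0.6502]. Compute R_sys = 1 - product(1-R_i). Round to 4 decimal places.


Components: [0.9222, 0.5171, 0.6924, 0.6502]
(1 - 0.9222) = 0.0778, running product = 0.0778
(1 - 0.5171) = 0.4829, running product = 0.0376
(1 - 0.6924) = 0.3076, running product = 0.0116
(1 - 0.6502) = 0.3498, running product = 0.004
Product of (1-R_i) = 0.004
R_sys = 1 - 0.004 = 0.996

0.996


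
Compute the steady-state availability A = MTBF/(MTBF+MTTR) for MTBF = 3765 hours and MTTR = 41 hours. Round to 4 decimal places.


MTBF = 3765
MTTR = 41
MTBF + MTTR = 3806
A = 3765 / 3806
A = 0.9892

0.9892


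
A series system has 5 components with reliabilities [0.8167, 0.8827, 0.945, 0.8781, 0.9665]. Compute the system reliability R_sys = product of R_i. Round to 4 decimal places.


Components: [0.8167, 0.8827, 0.945, 0.8781, 0.9665]
After component 1 (R=0.8167): product = 0.8167
After component 2 (R=0.8827): product = 0.7209
After component 3 (R=0.945): product = 0.6813
After component 4 (R=0.8781): product = 0.5982
After component 5 (R=0.9665): product = 0.5782
R_sys = 0.5782

0.5782


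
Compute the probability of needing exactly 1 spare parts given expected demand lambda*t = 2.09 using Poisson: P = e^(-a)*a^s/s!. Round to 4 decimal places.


a = 2.09, s = 1
e^(-a) = e^(-2.09) = 0.1237
a^s = 2.09^1 = 2.09
s! = 1
P = 0.1237 * 2.09 / 1
P = 0.2585

0.2585


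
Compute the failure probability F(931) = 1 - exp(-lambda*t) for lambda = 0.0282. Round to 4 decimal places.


lambda = 0.0282, t = 931
lambda * t = 26.2542
exp(-26.2542) = 0.0
F(t) = 1 - 0.0
F(t) = 1.0

1.0


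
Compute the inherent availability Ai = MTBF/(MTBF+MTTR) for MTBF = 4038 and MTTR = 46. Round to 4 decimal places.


MTBF = 4038
MTTR = 46
MTBF + MTTR = 4084
Ai = 4038 / 4084
Ai = 0.9887

0.9887


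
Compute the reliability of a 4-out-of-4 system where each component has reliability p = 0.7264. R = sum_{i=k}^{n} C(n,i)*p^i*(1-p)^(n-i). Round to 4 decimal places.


k = 4, n = 4, p = 0.7264
i=4: C(4,4)=1 * 0.7264^4 * 0.2736^0 = 0.2784
R = sum of terms = 0.2784

0.2784


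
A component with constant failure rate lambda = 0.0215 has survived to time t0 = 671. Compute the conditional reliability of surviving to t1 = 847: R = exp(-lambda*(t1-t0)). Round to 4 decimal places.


lambda = 0.0215
t0 = 671, t1 = 847
t1 - t0 = 176
lambda * (t1-t0) = 0.0215 * 176 = 3.784
R = exp(-3.784)
R = 0.0227

0.0227


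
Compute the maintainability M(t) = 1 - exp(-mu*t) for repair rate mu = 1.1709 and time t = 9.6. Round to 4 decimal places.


mu = 1.1709, t = 9.6
mu * t = 1.1709 * 9.6 = 11.2406
exp(-11.2406) = 0.0
M(t) = 1 - 0.0
M(t) = 1.0

1.0


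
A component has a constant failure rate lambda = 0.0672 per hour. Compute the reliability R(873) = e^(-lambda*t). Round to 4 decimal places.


lambda = 0.0672
t = 873
lambda * t = 58.6656
R(t) = e^(-58.6656)
R(t) = 0.0

0.0


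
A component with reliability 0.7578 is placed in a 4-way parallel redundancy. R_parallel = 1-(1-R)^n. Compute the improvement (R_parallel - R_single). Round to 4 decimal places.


R_single = 0.7578, n = 4
1 - R_single = 0.2422
(1 - R_single)^n = 0.2422^4 = 0.0034
R_parallel = 1 - 0.0034 = 0.9966
Improvement = 0.9966 - 0.7578
Improvement = 0.2388

0.2388


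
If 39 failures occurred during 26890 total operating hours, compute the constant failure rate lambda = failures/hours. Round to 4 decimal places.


failures = 39
total_hours = 26890
lambda = 39 / 26890
lambda = 0.0015

0.0015


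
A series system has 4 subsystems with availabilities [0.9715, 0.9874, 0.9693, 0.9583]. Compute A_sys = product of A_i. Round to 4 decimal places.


Subsystems: [0.9715, 0.9874, 0.9693, 0.9583]
After subsystem 1 (A=0.9715): product = 0.9715
After subsystem 2 (A=0.9874): product = 0.9593
After subsystem 3 (A=0.9693): product = 0.9298
After subsystem 4 (A=0.9583): product = 0.891
A_sys = 0.891

0.891


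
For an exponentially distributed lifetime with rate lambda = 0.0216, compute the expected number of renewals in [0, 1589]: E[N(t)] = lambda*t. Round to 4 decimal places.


lambda = 0.0216
t = 1589
E[N(t)] = lambda * t
E[N(t)] = 0.0216 * 1589
E[N(t)] = 34.3224

34.3224


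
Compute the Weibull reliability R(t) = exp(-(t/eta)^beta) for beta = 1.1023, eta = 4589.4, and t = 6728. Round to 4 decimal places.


beta = 1.1023, eta = 4589.4, t = 6728
t/eta = 6728 / 4589.4 = 1.466
(t/eta)^beta = 1.466^1.1023 = 1.5245
R(t) = exp(-1.5245)
R(t) = 0.2177

0.2177


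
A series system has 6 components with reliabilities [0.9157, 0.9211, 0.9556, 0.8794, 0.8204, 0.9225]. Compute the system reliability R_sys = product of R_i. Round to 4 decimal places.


Components: [0.9157, 0.9211, 0.9556, 0.8794, 0.8204, 0.9225]
After component 1 (R=0.9157): product = 0.9157
After component 2 (R=0.9211): product = 0.8435
After component 3 (R=0.9556): product = 0.806
After component 4 (R=0.8794): product = 0.7088
After component 5 (R=0.8204): product = 0.5815
After component 6 (R=0.9225): product = 0.5364
R_sys = 0.5364

0.5364


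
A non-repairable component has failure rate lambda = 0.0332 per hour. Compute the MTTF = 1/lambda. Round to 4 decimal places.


lambda = 0.0332
MTTF = 1 / 0.0332
MTTF = 30.1205

30.1205


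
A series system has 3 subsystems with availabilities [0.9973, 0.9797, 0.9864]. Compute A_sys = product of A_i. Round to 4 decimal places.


Subsystems: [0.9973, 0.9797, 0.9864]
After subsystem 1 (A=0.9973): product = 0.9973
After subsystem 2 (A=0.9797): product = 0.9771
After subsystem 3 (A=0.9864): product = 0.9638
A_sys = 0.9638

0.9638


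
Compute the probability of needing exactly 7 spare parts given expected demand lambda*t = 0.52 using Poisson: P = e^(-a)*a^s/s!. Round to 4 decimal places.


a = 0.52, s = 7
e^(-a) = e^(-0.52) = 0.5945
a^s = 0.52^7 = 0.0103
s! = 5040
P = 0.5945 * 0.0103 / 5040
P = 0.0

0.0


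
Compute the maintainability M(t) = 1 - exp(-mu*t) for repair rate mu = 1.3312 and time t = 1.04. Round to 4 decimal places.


mu = 1.3312, t = 1.04
mu * t = 1.3312 * 1.04 = 1.3844
exp(-1.3844) = 0.2505
M(t) = 1 - 0.2505
M(t) = 0.7495

0.7495


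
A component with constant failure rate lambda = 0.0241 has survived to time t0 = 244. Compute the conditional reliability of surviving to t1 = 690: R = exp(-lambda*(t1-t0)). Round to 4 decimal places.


lambda = 0.0241
t0 = 244, t1 = 690
t1 - t0 = 446
lambda * (t1-t0) = 0.0241 * 446 = 10.7486
R = exp(-10.7486)
R = 0.0

0.0


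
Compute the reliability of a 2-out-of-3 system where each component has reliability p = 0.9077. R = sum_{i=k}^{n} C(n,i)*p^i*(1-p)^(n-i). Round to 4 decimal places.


k = 2, n = 3, p = 0.9077
i=2: C(3,2)=3 * 0.9077^2 * 0.0923^1 = 0.2281
i=3: C(3,3)=1 * 0.9077^3 * 0.0923^0 = 0.7479
R = sum of terms = 0.976

0.976


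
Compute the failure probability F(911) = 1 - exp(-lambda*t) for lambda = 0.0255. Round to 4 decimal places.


lambda = 0.0255, t = 911
lambda * t = 23.2305
exp(-23.2305) = 0.0
F(t) = 1 - 0.0
F(t) = 1.0

1.0


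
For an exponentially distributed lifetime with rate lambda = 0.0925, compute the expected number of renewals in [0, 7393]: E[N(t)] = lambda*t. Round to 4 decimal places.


lambda = 0.0925
t = 7393
E[N(t)] = lambda * t
E[N(t)] = 0.0925 * 7393
E[N(t)] = 683.8525

683.8525


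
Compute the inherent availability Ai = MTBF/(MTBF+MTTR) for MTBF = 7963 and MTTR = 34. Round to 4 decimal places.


MTBF = 7963
MTTR = 34
MTBF + MTTR = 7997
Ai = 7963 / 7997
Ai = 0.9957

0.9957


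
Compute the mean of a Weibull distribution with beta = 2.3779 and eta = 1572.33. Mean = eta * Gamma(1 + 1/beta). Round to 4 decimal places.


beta = 2.3779, eta = 1572.33
1/beta = 0.4205
1 + 1/beta = 1.4205
Gamma(1.4205) = 0.8863
Mean = 1572.33 * 0.8863
Mean = 1393.6131

1393.6131


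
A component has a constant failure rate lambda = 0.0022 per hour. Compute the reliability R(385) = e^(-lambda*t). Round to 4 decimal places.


lambda = 0.0022
t = 385
lambda * t = 0.847
R(t) = e^(-0.847)
R(t) = 0.4287

0.4287


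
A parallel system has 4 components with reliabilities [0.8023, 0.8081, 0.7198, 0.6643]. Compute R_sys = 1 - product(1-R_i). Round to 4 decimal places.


Components: [0.8023, 0.8081, 0.7198, 0.6643]
(1 - 0.8023) = 0.1977, running product = 0.1977
(1 - 0.8081) = 0.1919, running product = 0.0379
(1 - 0.7198) = 0.2802, running product = 0.0106
(1 - 0.6643) = 0.3357, running product = 0.0036
Product of (1-R_i) = 0.0036
R_sys = 1 - 0.0036 = 0.9964

0.9964


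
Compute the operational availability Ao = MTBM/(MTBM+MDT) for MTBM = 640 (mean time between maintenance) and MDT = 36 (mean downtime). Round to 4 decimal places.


MTBM = 640
MDT = 36
MTBM + MDT = 676
Ao = 640 / 676
Ao = 0.9467

0.9467


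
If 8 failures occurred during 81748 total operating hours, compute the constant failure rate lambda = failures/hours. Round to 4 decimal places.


failures = 8
total_hours = 81748
lambda = 8 / 81748
lambda = 0.0001

0.0001


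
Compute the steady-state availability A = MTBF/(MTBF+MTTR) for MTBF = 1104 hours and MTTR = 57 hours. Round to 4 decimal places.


MTBF = 1104
MTTR = 57
MTBF + MTTR = 1161
A = 1104 / 1161
A = 0.9509

0.9509


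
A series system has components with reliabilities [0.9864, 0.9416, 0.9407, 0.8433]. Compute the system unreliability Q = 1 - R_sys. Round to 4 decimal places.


Components: [0.9864, 0.9416, 0.9407, 0.8433]
After component 1: product = 0.9864
After component 2: product = 0.9288
After component 3: product = 0.8737
After component 4: product = 0.7368
R_sys = 0.7368
Q = 1 - 0.7368 = 0.2632

0.2632


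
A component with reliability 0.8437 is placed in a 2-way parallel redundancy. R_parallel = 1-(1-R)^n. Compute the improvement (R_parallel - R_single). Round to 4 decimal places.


R_single = 0.8437, n = 2
1 - R_single = 0.1563
(1 - R_single)^n = 0.1563^2 = 0.0244
R_parallel = 1 - 0.0244 = 0.9756
Improvement = 0.9756 - 0.8437
Improvement = 0.1319

0.1319


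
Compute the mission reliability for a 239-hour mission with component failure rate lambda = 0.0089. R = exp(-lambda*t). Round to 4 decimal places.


lambda = 0.0089
mission_time = 239
lambda * t = 0.0089 * 239 = 2.1271
R = exp(-2.1271)
R = 0.1192

0.1192


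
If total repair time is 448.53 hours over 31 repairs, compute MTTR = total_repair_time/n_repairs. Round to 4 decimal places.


total_repair_time = 448.53
n_repairs = 31
MTTR = 448.53 / 31
MTTR = 14.4687

14.4687


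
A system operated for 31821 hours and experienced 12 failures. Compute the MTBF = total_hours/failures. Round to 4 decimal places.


total_hours = 31821
failures = 12
MTBF = 31821 / 12
MTBF = 2651.75

2651.75


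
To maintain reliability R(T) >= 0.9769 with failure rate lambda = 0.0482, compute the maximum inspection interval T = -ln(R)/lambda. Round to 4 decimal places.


R_target = 0.9769
lambda = 0.0482
-ln(0.9769) = 0.0234
T = 0.0234 / 0.0482
T = 0.4849

0.4849


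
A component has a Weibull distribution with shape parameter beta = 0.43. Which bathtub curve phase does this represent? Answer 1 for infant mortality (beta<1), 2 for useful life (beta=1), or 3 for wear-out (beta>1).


beta = 0.43
Compare beta to 1:
beta < 1 => infant mortality (phase 1)
beta = 1 => useful life (phase 2)
beta > 1 => wear-out (phase 3)
Since beta = 0.43, this is infant mortality (decreasing failure rate)
Phase = 1

1


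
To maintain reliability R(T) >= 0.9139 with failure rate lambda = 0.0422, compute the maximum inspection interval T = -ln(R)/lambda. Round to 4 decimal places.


R_target = 0.9139
lambda = 0.0422
-ln(0.9139) = 0.09
T = 0.09 / 0.0422
T = 2.1335

2.1335


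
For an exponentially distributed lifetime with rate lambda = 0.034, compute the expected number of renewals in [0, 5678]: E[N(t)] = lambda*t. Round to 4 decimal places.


lambda = 0.034
t = 5678
E[N(t)] = lambda * t
E[N(t)] = 0.034 * 5678
E[N(t)] = 193.052

193.052


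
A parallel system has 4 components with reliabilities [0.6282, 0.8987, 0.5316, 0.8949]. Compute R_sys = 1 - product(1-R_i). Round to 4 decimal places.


Components: [0.6282, 0.8987, 0.5316, 0.8949]
(1 - 0.6282) = 0.3718, running product = 0.3718
(1 - 0.8987) = 0.1013, running product = 0.0377
(1 - 0.5316) = 0.4684, running product = 0.0176
(1 - 0.8949) = 0.1051, running product = 0.0019
Product of (1-R_i) = 0.0019
R_sys = 1 - 0.0019 = 0.9981

0.9981


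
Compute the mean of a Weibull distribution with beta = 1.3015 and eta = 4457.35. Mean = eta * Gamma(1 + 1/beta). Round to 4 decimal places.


beta = 1.3015, eta = 4457.35
1/beta = 0.7683
1 + 1/beta = 1.7683
Gamma(1.7683) = 0.9234
Mean = 4457.35 * 0.9234
Mean = 4115.7496

4115.7496


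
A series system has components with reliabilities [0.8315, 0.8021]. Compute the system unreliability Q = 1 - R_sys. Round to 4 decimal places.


Components: [0.8315, 0.8021]
After component 1: product = 0.8315
After component 2: product = 0.6669
R_sys = 0.6669
Q = 1 - 0.6669 = 0.3331

0.3331


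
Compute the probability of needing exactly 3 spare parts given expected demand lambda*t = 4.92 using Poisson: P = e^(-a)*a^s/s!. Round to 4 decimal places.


a = 4.92, s = 3
e^(-a) = e^(-4.92) = 0.0073
a^s = 4.92^3 = 119.0955
s! = 6
P = 0.0073 * 119.0955 / 6
P = 0.1449

0.1449


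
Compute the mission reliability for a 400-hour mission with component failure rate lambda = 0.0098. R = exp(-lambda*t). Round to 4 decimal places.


lambda = 0.0098
mission_time = 400
lambda * t = 0.0098 * 400 = 3.92
R = exp(-3.92)
R = 0.0198

0.0198


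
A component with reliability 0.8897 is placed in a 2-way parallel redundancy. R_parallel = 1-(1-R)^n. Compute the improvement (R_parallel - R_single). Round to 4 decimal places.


R_single = 0.8897, n = 2
1 - R_single = 0.1103
(1 - R_single)^n = 0.1103^2 = 0.0122
R_parallel = 1 - 0.0122 = 0.9878
Improvement = 0.9878 - 0.8897
Improvement = 0.0981

0.0981


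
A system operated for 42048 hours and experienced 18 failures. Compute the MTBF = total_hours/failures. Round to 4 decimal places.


total_hours = 42048
failures = 18
MTBF = 42048 / 18
MTBF = 2336.0

2336.0


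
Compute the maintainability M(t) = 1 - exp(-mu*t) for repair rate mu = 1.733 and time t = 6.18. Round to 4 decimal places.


mu = 1.733, t = 6.18
mu * t = 1.733 * 6.18 = 10.7099
exp(-10.7099) = 0.0
M(t) = 1 - 0.0
M(t) = 1.0

1.0


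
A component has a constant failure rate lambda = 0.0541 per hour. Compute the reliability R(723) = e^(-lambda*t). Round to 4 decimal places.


lambda = 0.0541
t = 723
lambda * t = 39.1143
R(t) = e^(-39.1143)
R(t) = 0.0

0.0


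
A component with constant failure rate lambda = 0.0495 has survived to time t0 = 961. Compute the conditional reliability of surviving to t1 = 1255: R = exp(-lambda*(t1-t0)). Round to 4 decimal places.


lambda = 0.0495
t0 = 961, t1 = 1255
t1 - t0 = 294
lambda * (t1-t0) = 0.0495 * 294 = 14.553
R = exp(-14.553)
R = 0.0

0.0


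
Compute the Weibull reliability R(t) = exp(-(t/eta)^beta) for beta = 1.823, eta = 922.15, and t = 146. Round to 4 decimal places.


beta = 1.823, eta = 922.15, t = 146
t/eta = 146 / 922.15 = 0.1583
(t/eta)^beta = 0.1583^1.823 = 0.0347
R(t) = exp(-0.0347)
R(t) = 0.9659

0.9659


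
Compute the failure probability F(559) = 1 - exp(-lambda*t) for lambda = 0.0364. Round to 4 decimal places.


lambda = 0.0364, t = 559
lambda * t = 20.3476
exp(-20.3476) = 0.0
F(t) = 1 - 0.0
F(t) = 1.0

1.0


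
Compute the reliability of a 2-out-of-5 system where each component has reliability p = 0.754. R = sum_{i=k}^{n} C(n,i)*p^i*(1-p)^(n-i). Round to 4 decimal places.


k = 2, n = 5, p = 0.754
i=2: C(5,2)=10 * 0.754^2 * 0.246^3 = 0.0846
i=3: C(5,3)=10 * 0.754^3 * 0.246^2 = 0.2594
i=4: C(5,4)=5 * 0.754^4 * 0.246^1 = 0.3975
i=5: C(5,5)=1 * 0.754^5 * 0.246^0 = 0.2437
R = sum of terms = 0.9853

0.9853


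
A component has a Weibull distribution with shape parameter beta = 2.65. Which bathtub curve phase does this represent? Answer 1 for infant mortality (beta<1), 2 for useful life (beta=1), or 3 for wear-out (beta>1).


beta = 2.65
Compare beta to 1:
beta < 1 => infant mortality (phase 1)
beta = 1 => useful life (phase 2)
beta > 1 => wear-out (phase 3)
Since beta = 2.65, this is wear-out (increasing failure rate)
Phase = 3

3


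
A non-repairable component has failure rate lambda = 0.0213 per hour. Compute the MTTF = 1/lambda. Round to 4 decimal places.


lambda = 0.0213
MTTF = 1 / 0.0213
MTTF = 46.9484

46.9484


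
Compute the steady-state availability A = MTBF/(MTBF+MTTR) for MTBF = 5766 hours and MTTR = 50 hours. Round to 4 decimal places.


MTBF = 5766
MTTR = 50
MTBF + MTTR = 5816
A = 5766 / 5816
A = 0.9914

0.9914


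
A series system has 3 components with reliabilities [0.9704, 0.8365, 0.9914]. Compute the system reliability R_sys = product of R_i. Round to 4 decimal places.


Components: [0.9704, 0.8365, 0.9914]
After component 1 (R=0.9704): product = 0.9704
After component 2 (R=0.8365): product = 0.8117
After component 3 (R=0.9914): product = 0.8048
R_sys = 0.8048

0.8048


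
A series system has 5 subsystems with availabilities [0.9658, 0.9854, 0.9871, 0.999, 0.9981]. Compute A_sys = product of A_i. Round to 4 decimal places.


Subsystems: [0.9658, 0.9854, 0.9871, 0.999, 0.9981]
After subsystem 1 (A=0.9658): product = 0.9658
After subsystem 2 (A=0.9854): product = 0.9517
After subsystem 3 (A=0.9871): product = 0.9394
After subsystem 4 (A=0.999): product = 0.9385
After subsystem 5 (A=0.9981): product = 0.9367
A_sys = 0.9367

0.9367


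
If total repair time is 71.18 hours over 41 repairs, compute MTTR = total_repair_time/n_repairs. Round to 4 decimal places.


total_repair_time = 71.18
n_repairs = 41
MTTR = 71.18 / 41
MTTR = 1.7361

1.7361


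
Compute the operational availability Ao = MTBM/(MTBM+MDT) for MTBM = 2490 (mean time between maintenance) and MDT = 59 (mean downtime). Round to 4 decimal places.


MTBM = 2490
MDT = 59
MTBM + MDT = 2549
Ao = 2490 / 2549
Ao = 0.9769

0.9769


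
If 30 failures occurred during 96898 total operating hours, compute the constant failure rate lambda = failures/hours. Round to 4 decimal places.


failures = 30
total_hours = 96898
lambda = 30 / 96898
lambda = 0.0003

0.0003


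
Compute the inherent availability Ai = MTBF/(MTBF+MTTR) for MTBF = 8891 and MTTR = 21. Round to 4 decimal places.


MTBF = 8891
MTTR = 21
MTBF + MTTR = 8912
Ai = 8891 / 8912
Ai = 0.9976

0.9976


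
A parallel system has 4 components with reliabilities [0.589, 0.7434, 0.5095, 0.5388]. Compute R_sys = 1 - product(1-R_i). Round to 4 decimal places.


Components: [0.589, 0.7434, 0.5095, 0.5388]
(1 - 0.589) = 0.411, running product = 0.411
(1 - 0.7434) = 0.2566, running product = 0.1055
(1 - 0.5095) = 0.4905, running product = 0.0517
(1 - 0.5388) = 0.4612, running product = 0.0239
Product of (1-R_i) = 0.0239
R_sys = 1 - 0.0239 = 0.9761

0.9761


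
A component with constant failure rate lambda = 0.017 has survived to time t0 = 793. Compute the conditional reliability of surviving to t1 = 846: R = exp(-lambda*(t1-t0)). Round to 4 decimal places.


lambda = 0.017
t0 = 793, t1 = 846
t1 - t0 = 53
lambda * (t1-t0) = 0.017 * 53 = 0.901
R = exp(-0.901)
R = 0.4062

0.4062


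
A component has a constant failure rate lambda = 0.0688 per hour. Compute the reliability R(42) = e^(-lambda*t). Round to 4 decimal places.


lambda = 0.0688
t = 42
lambda * t = 2.8896
R(t) = e^(-2.8896)
R(t) = 0.0556

0.0556


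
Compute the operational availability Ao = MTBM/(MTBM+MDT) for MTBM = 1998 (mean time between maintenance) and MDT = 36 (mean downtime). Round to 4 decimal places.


MTBM = 1998
MDT = 36
MTBM + MDT = 2034
Ao = 1998 / 2034
Ao = 0.9823

0.9823


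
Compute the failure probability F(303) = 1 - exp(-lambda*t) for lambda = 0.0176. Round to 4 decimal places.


lambda = 0.0176, t = 303
lambda * t = 5.3328
exp(-5.3328) = 0.0048
F(t) = 1 - 0.0048
F(t) = 0.9952

0.9952


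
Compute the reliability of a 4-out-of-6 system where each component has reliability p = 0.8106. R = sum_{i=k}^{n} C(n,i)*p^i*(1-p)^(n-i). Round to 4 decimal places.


k = 4, n = 6, p = 0.8106
i=4: C(6,4)=15 * 0.8106^4 * 0.1894^2 = 0.2323
i=5: C(6,5)=6 * 0.8106^5 * 0.1894^1 = 0.3977
i=6: C(6,6)=1 * 0.8106^6 * 0.1894^0 = 0.2837
R = sum of terms = 0.9137

0.9137


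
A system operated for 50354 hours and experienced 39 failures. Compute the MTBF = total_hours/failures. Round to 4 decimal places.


total_hours = 50354
failures = 39
MTBF = 50354 / 39
MTBF = 1291.1282

1291.1282


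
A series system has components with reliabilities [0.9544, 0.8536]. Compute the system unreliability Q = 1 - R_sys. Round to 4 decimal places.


Components: [0.9544, 0.8536]
After component 1: product = 0.9544
After component 2: product = 0.8147
R_sys = 0.8147
Q = 1 - 0.8147 = 0.1853

0.1853


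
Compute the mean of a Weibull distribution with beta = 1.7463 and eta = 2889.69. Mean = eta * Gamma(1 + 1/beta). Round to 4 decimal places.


beta = 1.7463, eta = 2889.69
1/beta = 0.5726
1 + 1/beta = 1.5726
Gamma(1.5726) = 0.8907
Mean = 2889.69 * 0.8907
Mean = 2573.9263

2573.9263


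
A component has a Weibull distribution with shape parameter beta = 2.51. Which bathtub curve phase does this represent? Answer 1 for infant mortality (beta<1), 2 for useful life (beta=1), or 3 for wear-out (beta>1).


beta = 2.51
Compare beta to 1:
beta < 1 => infant mortality (phase 1)
beta = 1 => useful life (phase 2)
beta > 1 => wear-out (phase 3)
Since beta = 2.51, this is wear-out (increasing failure rate)
Phase = 3

3
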